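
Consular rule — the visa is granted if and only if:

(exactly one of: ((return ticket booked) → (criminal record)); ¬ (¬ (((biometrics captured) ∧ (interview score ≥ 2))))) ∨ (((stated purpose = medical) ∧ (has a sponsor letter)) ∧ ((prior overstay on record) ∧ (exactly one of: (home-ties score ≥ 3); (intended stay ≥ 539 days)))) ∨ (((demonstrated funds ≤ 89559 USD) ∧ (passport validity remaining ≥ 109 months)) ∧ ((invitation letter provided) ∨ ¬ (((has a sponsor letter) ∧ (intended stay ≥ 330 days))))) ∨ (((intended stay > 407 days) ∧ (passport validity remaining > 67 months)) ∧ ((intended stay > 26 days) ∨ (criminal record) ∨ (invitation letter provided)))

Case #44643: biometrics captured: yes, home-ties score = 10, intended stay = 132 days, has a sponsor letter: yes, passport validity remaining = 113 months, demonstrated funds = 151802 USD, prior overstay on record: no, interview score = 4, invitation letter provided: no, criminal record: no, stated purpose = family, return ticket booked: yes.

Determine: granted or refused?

Granted

Atomic conditions:
  return ticket booked: yes → true
  criminal record: no → false
  biometrics captured: yes → true
  interview score ≥ 2: 4 ≥ 2 is true
  stated purpose = medical: family == medical is false
  has a sponsor letter: yes → true
  prior overstay on record: no → false
  home-ties score ≥ 3: 10 ≥ 3 is true
  intended stay ≥ 539 days: 132 ≥ 539 is false
  demonstrated funds ≤ 89559 USD: 151802 ≤ 89559 is false
  passport validity remaining ≥ 109 months: 113 ≥ 109 is true
  invitation letter provided: no → false
  intended stay ≥ 330 days: 132 ≥ 330 is false
  intended stay > 407 days: 132 > 407 is false
  passport validity remaining > 67 months: 113 > 67 is true
  intended stay > 26 days: 132 > 26 is true
Combine:
[1.1] true → false = false
[1.2.1.1] true AND true = true
[1.2.1] NOT true = false
[1.2] NOT false = true
[1] exactly-one(false, true) = true
[2.1] false AND true = false
[2.2.2] exactly-one(true, false) = true
[2.2] false AND true = false
[2] false AND false = false
[3.1] false AND true = false
[3.2.2.1] true AND false = false
[3.2.2] NOT false = true
[3.2] false OR true = true
[3] false AND true = false
[4.1] false AND true = false
[4.2] true OR false OR false = true
[4] false AND true = false
[root] true OR false OR false OR false = true
Overall: true → granted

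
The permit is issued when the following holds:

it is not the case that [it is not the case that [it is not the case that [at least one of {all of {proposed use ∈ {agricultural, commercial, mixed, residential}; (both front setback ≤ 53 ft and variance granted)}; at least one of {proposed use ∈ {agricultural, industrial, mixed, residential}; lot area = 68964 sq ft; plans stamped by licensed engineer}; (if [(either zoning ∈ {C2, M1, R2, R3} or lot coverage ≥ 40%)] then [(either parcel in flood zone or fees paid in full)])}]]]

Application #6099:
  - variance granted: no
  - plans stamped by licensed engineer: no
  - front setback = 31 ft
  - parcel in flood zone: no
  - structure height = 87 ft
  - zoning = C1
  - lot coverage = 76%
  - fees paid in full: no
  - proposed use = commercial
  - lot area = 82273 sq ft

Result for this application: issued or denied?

Issued

Atomic conditions:
  proposed use ∈ {agricultural, commercial, mixed, residential}: commercial is in the set → true
  front setback ≤ 53 ft: 31 ≤ 53 is true
  variance granted: no → false
  proposed use ∈ {agricultural, industrial, mixed, residential}: commercial is not in the set → false
  lot area = 68964 sq ft: 82273 == 68964 is false
  plans stamped by licensed engineer: no → false
  zoning ∈ {C2, M1, R2, R3}: C1 is not in the set → false
  lot coverage ≥ 40%: 76 ≥ 40 is true
  parcel in flood zone: no → false
  fees paid in full: no → false
Combine:
[1.1.1.1.2] true AND false = false
[1.1.1.1] true AND false = false
[1.1.1.2] false OR false OR false = false
[1.1.1.3.1] false OR true = true
[1.1.1.3.2] false OR false = false
[1.1.1.3] true → false = false
[1.1.1] false OR false OR false = false
[1.1] NOT false = true
[1] NOT true = false
[root] NOT false = true
Overall: true → issued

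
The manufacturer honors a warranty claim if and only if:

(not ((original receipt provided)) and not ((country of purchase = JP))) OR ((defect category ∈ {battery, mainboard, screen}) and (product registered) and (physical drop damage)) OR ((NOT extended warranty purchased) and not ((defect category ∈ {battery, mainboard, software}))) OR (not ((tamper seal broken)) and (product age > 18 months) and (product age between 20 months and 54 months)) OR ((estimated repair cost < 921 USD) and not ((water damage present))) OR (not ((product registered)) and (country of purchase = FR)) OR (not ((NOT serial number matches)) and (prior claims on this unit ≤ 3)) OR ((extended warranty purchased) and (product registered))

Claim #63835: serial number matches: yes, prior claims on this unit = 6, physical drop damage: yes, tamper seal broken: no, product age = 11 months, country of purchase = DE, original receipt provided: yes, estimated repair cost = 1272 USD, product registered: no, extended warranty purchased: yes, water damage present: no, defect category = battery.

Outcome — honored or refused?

Refused

Atomic conditions:
  original receipt provided: yes → true
  country of purchase = JP: DE == JP is false
  defect category ∈ {battery, mainboard, screen}: battery is in the set → true
  product registered: no → false
  physical drop damage: yes → true
  NOT extended warranty purchased: yes → false
  defect category ∈ {battery, mainboard, software}: battery is in the set → true
  tamper seal broken: no → false
  product age > 18 months: 11 > 18 is false
  product age between 20 months and 54 months: 11 in [20, 54] is false
  estimated repair cost < 921 USD: 1272 < 921 is false
  water damage present: no → false
  country of purchase = FR: DE == FR is false
  NOT serial number matches: yes → false
  prior claims on this unit ≤ 3: 6 ≤ 3 is false
  extended warranty purchased: yes → true
Combine:
[1.1] NOT true = false
[1.2] NOT false = true
[1] false AND true = false
[2] true AND false AND true = false
[3.2] NOT true = false
[3] false AND false = false
[4.1] NOT false = true
[4] true AND false AND false = false
[5.2] NOT false = true
[5] false AND true = false
[6.1] NOT false = true
[6] true AND false = false
[7.1] NOT false = true
[7] true AND false = false
[8] true AND false = false
[root] false OR false OR false OR false OR false OR false OR false OR false = false
Overall: false → refused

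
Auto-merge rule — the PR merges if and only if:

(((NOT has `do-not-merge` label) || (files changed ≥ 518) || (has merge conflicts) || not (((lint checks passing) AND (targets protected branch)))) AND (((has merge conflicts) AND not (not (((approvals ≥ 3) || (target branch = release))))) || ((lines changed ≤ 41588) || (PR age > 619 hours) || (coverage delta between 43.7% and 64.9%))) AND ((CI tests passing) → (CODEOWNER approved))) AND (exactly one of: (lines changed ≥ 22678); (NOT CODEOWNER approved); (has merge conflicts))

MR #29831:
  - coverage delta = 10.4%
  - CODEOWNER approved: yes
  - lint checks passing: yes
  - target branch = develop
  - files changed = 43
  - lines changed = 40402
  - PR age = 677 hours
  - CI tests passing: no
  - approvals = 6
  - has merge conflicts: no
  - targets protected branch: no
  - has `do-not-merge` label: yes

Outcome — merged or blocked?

Atomic conditions:
  NOT has `do-not-merge` label: yes → false
  files changed ≥ 518: 43 ≥ 518 is false
  has merge conflicts: no → false
  lint checks passing: yes → true
  targets protected branch: no → false
  approvals ≥ 3: 6 ≥ 3 is true
  target branch = release: develop == release is false
  lines changed ≤ 41588: 40402 ≤ 41588 is true
  PR age > 619 hours: 677 > 619 is true
  coverage delta between 43.7% and 64.9%: 10.4 in [43.7, 64.9] is false
  CI tests passing: no → false
  CODEOWNER approved: yes → true
  lines changed ≥ 22678: 40402 ≥ 22678 is true
  NOT CODEOWNER approved: yes → false
Combine:
[1.1.4.1] true AND false = false
[1.1.4] NOT false = true
[1.1] false OR false OR false OR true = true
[1.2.1.2.1.1] true OR false = true
[1.2.1.2.1] NOT true = false
[1.2.1.2] NOT false = true
[1.2.1] false AND true = false
[1.2.2] true OR true OR false = true
[1.2] false OR true = true
[1.3] false → true (antecedent false ⇒ implication holds) = true
[1] true AND true AND true = true
[2] exactly-one(true, false, false) = true
[root] true AND true = true
Overall: true → merged

Merged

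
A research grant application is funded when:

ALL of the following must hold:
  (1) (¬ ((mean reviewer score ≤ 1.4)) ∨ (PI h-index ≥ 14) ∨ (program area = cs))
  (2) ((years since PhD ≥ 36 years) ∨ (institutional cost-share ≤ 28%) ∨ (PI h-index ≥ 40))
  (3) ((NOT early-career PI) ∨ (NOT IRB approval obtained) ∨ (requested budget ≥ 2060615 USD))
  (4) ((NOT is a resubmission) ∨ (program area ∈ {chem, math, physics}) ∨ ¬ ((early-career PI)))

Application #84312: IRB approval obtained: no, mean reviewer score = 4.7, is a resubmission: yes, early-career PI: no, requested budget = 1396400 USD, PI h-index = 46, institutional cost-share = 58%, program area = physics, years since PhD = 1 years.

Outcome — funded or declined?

Funded

Atomic conditions:
  mean reviewer score ≤ 1.4: 4.7 ≤ 1.4 is false
  PI h-index ≥ 14: 46 ≥ 14 is true
  program area = cs: physics == cs is false
  years since PhD ≥ 36 years: 1 ≥ 36 is false
  institutional cost-share ≤ 28%: 58 ≤ 28 is false
  PI h-index ≥ 40: 46 ≥ 40 is true
  NOT early-career PI: no → true
  NOT IRB approval obtained: no → true
  requested budget ≥ 2060615 USD: 1396400 ≥ 2060615 is false
  NOT is a resubmission: yes → false
  program area ∈ {chem, math, physics}: physics is in the set → true
  early-career PI: no → false
Combine:
[1.1] NOT false = true
[1] true OR true OR false = true
[2] false OR false OR true = true
[3] true OR true OR false = true
[4.3] NOT false = true
[4] false OR true OR true = true
[root] true AND true AND true AND true = true
Overall: true → funded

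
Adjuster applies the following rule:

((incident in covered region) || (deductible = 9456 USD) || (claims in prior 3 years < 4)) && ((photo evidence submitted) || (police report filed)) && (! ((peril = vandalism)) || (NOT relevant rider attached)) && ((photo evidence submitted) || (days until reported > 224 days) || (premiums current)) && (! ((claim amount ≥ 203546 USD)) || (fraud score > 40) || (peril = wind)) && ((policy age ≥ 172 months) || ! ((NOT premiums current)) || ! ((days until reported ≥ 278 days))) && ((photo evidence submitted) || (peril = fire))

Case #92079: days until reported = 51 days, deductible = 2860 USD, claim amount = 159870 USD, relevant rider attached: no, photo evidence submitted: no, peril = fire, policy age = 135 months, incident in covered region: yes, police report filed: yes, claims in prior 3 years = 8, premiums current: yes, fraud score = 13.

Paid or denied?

Paid

Atomic conditions:
  incident in covered region: yes → true
  deductible = 9456 USD: 2860 == 9456 is false
  claims in prior 3 years < 4: 8 < 4 is false
  photo evidence submitted: no → false
  police report filed: yes → true
  peril = vandalism: fire == vandalism is false
  NOT relevant rider attached: no → true
  days until reported > 224 days: 51 > 224 is false
  premiums current: yes → true
  claim amount ≥ 203546 USD: 159870 ≥ 203546 is false
  fraud score > 40: 13 > 40 is false
  peril = wind: fire == wind is false
  policy age ≥ 172 months: 135 ≥ 172 is false
  NOT premiums current: yes → false
  days until reported ≥ 278 days: 51 ≥ 278 is false
  peril = fire: fire == fire is true
Combine:
[1] true OR false OR false = true
[2] false OR true = true
[3.1] NOT false = true
[3] true OR true = true
[4] false OR false OR true = true
[5.1] NOT false = true
[5] true OR false OR false = true
[6.2] NOT false = true
[6.3] NOT false = true
[6] false OR true OR true = true
[7] false OR true = true
[root] true AND true AND true AND true AND true AND true AND true = true
Overall: true → paid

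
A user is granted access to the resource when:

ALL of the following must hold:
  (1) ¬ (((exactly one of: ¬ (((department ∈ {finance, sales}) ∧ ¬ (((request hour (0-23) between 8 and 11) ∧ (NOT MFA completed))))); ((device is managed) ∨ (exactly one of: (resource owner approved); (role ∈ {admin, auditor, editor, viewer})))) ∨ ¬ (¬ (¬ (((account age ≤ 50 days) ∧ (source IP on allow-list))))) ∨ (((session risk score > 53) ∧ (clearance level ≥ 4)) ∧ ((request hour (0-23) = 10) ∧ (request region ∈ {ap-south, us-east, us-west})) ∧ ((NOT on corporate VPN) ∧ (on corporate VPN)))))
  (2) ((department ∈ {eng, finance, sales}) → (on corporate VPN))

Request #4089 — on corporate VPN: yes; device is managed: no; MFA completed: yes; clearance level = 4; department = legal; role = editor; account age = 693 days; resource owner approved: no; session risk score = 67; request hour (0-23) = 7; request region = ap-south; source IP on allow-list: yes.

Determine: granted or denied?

Atomic conditions:
  department ∈ {finance, sales}: legal is not in the set → false
  request hour (0-23) between 8 and 11: 7 in [8, 11] is false
  NOT MFA completed: yes → false
  device is managed: no → false
  resource owner approved: no → false
  role ∈ {admin, auditor, editor, viewer}: editor is in the set → true
  account age ≤ 50 days: 693 ≤ 50 is false
  source IP on allow-list: yes → true
  session risk score > 53: 67 > 53 is true
  clearance level ≥ 4: 4 ≥ 4 is true
  request hour (0-23) = 10: 7 == 10 is false
  request region ∈ {ap-south, us-east, us-west}: ap-south is in the set → true
  NOT on corporate VPN: yes → false
  on corporate VPN: yes → true
  department ∈ {eng, finance, sales}: legal is not in the set → false
Combine:
[1.1.1.1.1.2.1] false AND false = false
[1.1.1.1.1.2] NOT false = true
[1.1.1.1.1] false AND true = false
[1.1.1.1] NOT false = true
[1.1.1.2.2] exactly-one(false, true) = true
[1.1.1.2] false OR true = true
[1.1.1] exactly-one(true, true) = false
[1.1.2.1.1.1] false AND true = false
[1.1.2.1.1] NOT false = true
[1.1.2.1] NOT true = false
[1.1.2] NOT false = true
[1.1.3.1] true AND true = true
[1.1.3.2] false AND true = false
[1.1.3.3] false AND true = false
[1.1.3] true AND false AND false = false
[1.1] false OR true OR false = true
[1] NOT true = false
[2] false → true (antecedent false ⇒ implication holds) = true
[root] false AND true = false
Overall: false → denied

Denied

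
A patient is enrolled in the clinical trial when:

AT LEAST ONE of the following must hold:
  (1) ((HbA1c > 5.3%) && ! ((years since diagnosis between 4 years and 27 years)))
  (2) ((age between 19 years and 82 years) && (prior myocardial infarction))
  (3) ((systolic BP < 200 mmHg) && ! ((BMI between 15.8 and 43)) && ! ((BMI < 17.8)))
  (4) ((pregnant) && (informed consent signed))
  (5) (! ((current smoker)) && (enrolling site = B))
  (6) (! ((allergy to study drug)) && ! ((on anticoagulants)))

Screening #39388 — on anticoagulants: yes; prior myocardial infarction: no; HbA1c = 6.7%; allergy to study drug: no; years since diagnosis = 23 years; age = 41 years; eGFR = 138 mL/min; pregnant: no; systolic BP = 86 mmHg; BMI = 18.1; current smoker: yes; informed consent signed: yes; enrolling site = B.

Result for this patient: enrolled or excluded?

Excluded

Atomic conditions:
  HbA1c > 5.3%: 6.7 > 5.3 is true
  years since diagnosis between 4 years and 27 years: 23 in [4, 27] is true
  age between 19 years and 82 years: 41 in [19, 82] is true
  prior myocardial infarction: no → false
  systolic BP < 200 mmHg: 86 < 200 is true
  BMI between 15.8 and 43: 18.1 in [15.8, 43] is true
  BMI < 17.8: 18.1 < 17.8 is false
  pregnant: no → false
  informed consent signed: yes → true
  current smoker: yes → true
  enrolling site = B: B == B is true
  allergy to study drug: no → false
  on anticoagulants: yes → true
Combine:
[1.2] NOT true = false
[1] true AND false = false
[2] true AND false = false
[3.2] NOT true = false
[3.3] NOT false = true
[3] true AND false AND true = false
[4] false AND true = false
[5.1] NOT true = false
[5] false AND true = false
[6.1] NOT false = true
[6.2] NOT true = false
[6] true AND false = false
[root] false OR false OR false OR false OR false OR false = false
Overall: false → excluded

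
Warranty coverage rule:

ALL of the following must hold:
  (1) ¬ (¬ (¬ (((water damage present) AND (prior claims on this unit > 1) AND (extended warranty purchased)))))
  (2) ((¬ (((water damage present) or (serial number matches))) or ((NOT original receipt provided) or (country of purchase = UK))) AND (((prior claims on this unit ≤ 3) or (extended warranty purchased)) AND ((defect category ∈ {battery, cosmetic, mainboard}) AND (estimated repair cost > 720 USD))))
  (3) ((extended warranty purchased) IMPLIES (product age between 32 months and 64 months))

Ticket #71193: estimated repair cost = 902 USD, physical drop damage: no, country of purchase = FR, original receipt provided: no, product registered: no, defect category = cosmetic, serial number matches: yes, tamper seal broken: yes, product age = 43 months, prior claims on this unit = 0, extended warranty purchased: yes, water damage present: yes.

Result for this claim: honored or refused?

Honored

Atomic conditions:
  water damage present: yes → true
  prior claims on this unit > 1: 0 > 1 is false
  extended warranty purchased: yes → true
  serial number matches: yes → true
  NOT original receipt provided: no → true
  country of purchase = UK: FR == UK is false
  prior claims on this unit ≤ 3: 0 ≤ 3 is true
  defect category ∈ {battery, cosmetic, mainboard}: cosmetic is in the set → true
  estimated repair cost > 720 USD: 902 > 720 is true
  product age between 32 months and 64 months: 43 in [32, 64] is true
Combine:
[1.1.1.1] true AND false AND true = false
[1.1.1] NOT false = true
[1.1] NOT true = false
[1] NOT false = true
[2.1.1.1] true OR true = true
[2.1.1] NOT true = false
[2.1.2] true OR false = true
[2.1] false OR true = true
[2.2.1] true OR true = true
[2.2.2] true AND true = true
[2.2] true AND true = true
[2] true AND true = true
[3] true → true = true
[root] true AND true AND true = true
Overall: true → honored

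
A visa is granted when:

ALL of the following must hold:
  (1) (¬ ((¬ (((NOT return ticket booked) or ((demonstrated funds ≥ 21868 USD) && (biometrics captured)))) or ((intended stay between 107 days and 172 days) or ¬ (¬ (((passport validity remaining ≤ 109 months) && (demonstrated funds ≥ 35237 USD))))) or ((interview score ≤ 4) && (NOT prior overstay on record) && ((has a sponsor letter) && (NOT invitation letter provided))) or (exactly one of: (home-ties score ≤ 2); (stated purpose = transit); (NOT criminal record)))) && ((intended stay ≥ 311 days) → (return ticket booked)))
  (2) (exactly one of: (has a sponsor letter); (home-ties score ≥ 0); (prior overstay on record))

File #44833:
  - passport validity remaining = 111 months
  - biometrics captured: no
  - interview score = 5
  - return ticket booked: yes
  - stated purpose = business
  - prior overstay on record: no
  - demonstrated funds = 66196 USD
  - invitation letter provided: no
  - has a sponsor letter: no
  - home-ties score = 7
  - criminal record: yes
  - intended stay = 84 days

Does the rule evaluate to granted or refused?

Atomic conditions:
  NOT return ticket booked: yes → false
  demonstrated funds ≥ 21868 USD: 66196 ≥ 21868 is true
  biometrics captured: no → false
  intended stay between 107 days and 172 days: 84 in [107, 172] is false
  passport validity remaining ≤ 109 months: 111 ≤ 109 is false
  demonstrated funds ≥ 35237 USD: 66196 ≥ 35237 is true
  interview score ≤ 4: 5 ≤ 4 is false
  NOT prior overstay on record: no → true
  has a sponsor letter: no → false
  NOT invitation letter provided: no → true
  home-ties score ≤ 2: 7 ≤ 2 is false
  stated purpose = transit: business == transit is false
  NOT criminal record: yes → false
  intended stay ≥ 311 days: 84 ≥ 311 is false
  return ticket booked: yes → true
  home-ties score ≥ 0: 7 ≥ 0 is true
  prior overstay on record: no → false
Combine:
[1.1.1.1.1.2] true AND false = false
[1.1.1.1.1] false OR false = false
[1.1.1.1] NOT false = true
[1.1.1.2.2.1.1] false AND true = false
[1.1.1.2.2.1] NOT false = true
[1.1.1.2.2] NOT true = false
[1.1.1.2] false OR false = false
[1.1.1.3.3] false AND true = false
[1.1.1.3] false AND true AND false = false
[1.1.1.4] exactly-one(false, false, false) = false
[1.1.1] true OR false OR false OR false = true
[1.1] NOT true = false
[1.2] false → true (antecedent false ⇒ implication holds) = true
[1] false AND true = false
[2] exactly-one(false, true, false) = true
[root] false AND true = false
Overall: false → refused

Refused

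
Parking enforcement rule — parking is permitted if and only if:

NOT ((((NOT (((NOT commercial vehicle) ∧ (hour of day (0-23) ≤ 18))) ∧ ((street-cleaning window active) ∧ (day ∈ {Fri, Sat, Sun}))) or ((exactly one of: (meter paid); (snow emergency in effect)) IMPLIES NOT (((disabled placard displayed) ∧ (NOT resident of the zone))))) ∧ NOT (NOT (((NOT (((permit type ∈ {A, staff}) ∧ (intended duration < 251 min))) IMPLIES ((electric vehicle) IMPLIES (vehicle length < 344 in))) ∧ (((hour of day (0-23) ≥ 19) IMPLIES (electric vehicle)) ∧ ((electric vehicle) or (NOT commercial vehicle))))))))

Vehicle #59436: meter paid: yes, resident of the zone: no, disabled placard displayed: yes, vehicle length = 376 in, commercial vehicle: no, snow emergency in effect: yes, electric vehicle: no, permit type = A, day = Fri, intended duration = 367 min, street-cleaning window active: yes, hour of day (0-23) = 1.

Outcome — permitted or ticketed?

Atomic conditions:
  NOT commercial vehicle: no → true
  hour of day (0-23) ≤ 18: 1 ≤ 18 is true
  street-cleaning window active: yes → true
  day ∈ {Fri, Sat, Sun}: Fri is in the set → true
  meter paid: yes → true
  snow emergency in effect: yes → true
  disabled placard displayed: yes → true
  NOT resident of the zone: no → true
  permit type ∈ {A, staff}: A is in the set → true
  intended duration < 251 min: 367 < 251 is false
  electric vehicle: no → false
  vehicle length < 344 in: 376 < 344 is false
  hour of day (0-23) ≥ 19: 1 ≥ 19 is false
Combine:
[1.1.1.1.1] true AND true = true
[1.1.1.1] NOT true = false
[1.1.1.2] true AND true = true
[1.1.1] false AND true = false
[1.1.2.1] exactly-one(true, true) = false
[1.1.2.2.1] true AND true = true
[1.1.2.2] NOT true = false
[1.1.2] false → false (antecedent false ⇒ implication holds) = true
[1.1] false OR true = true
[1.2.1.1.1.1.1] true AND false = false
[1.2.1.1.1.1] NOT false = true
[1.2.1.1.1.2] false → false (antecedent false ⇒ implication holds) = true
[1.2.1.1.1] true → true = true
[1.2.1.1.2.1] false → false (antecedent false ⇒ implication holds) = true
[1.2.1.1.2.2] false OR true = true
[1.2.1.1.2] true AND true = true
[1.2.1.1] true AND true = true
[1.2.1] NOT true = false
[1.2] NOT false = true
[1] true AND true = true
[root] NOT true = false
Overall: false → ticketed

Ticketed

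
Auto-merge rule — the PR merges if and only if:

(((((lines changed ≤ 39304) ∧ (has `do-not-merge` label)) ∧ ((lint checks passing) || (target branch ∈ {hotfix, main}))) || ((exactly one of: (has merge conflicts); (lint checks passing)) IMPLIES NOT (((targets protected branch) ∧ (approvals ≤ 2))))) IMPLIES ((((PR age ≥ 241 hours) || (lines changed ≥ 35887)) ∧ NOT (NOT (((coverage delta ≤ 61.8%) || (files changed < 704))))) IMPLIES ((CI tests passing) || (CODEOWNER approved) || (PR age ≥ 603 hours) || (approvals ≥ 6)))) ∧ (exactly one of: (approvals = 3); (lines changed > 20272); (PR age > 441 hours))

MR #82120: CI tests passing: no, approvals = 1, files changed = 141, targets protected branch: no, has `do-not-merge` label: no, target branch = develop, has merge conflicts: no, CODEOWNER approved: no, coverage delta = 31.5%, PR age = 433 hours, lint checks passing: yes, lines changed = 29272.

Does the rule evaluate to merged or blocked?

Atomic conditions:
  lines changed ≤ 39304: 29272 ≤ 39304 is true
  has `do-not-merge` label: no → false
  lint checks passing: yes → true
  target branch ∈ {hotfix, main}: develop is not in the set → false
  has merge conflicts: no → false
  targets protected branch: no → false
  approvals ≤ 2: 1 ≤ 2 is true
  PR age ≥ 241 hours: 433 ≥ 241 is true
  lines changed ≥ 35887: 29272 ≥ 35887 is false
  coverage delta ≤ 61.8%: 31.5 ≤ 61.8 is true
  files changed < 704: 141 < 704 is true
  CI tests passing: no → false
  CODEOWNER approved: no → false
  PR age ≥ 603 hours: 433 ≥ 603 is false
  approvals ≥ 6: 1 ≥ 6 is false
  approvals = 3: 1 == 3 is false
  lines changed > 20272: 29272 > 20272 is true
  PR age > 441 hours: 433 > 441 is false
Combine:
[1.1.1.1] true AND false = false
[1.1.1.2] true OR false = true
[1.1.1] false AND true = false
[1.1.2.1] exactly-one(false, true) = true
[1.1.2.2.1] false AND true = false
[1.1.2.2] NOT false = true
[1.1.2] true → true = true
[1.1] false OR true = true
[1.2.1.1] true OR false = true
[1.2.1.2.1.1] true OR true = true
[1.2.1.2.1] NOT true = false
[1.2.1.2] NOT false = true
[1.2.1] true AND true = true
[1.2.2] false OR false OR false OR false = false
[1.2] true → false = false
[1] true → false = false
[2] exactly-one(false, true, false) = true
[root] false AND true = false
Overall: false → blocked

Blocked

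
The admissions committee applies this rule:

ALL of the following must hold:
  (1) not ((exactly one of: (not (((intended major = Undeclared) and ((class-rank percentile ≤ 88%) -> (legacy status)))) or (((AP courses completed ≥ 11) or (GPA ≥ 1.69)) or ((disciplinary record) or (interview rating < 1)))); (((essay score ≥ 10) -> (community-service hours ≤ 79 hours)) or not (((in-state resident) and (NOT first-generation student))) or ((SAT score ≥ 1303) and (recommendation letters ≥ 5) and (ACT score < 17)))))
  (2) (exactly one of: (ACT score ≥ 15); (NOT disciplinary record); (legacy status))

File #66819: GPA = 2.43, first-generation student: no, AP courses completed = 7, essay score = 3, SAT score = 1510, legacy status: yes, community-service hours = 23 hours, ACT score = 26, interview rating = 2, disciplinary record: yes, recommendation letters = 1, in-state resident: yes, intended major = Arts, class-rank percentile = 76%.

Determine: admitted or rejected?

Atomic conditions:
  intended major = Undeclared: Arts == Undeclared is false
  class-rank percentile ≤ 88%: 76 ≤ 88 is true
  legacy status: yes → true
  AP courses completed ≥ 11: 7 ≥ 11 is false
  GPA ≥ 1.69: 2.43 ≥ 1.69 is true
  disciplinary record: yes → true
  interview rating < 1: 2 < 1 is false
  essay score ≥ 10: 3 ≥ 10 is false
  community-service hours ≤ 79 hours: 23 ≤ 79 is true
  in-state resident: yes → true
  NOT first-generation student: no → true
  SAT score ≥ 1303: 1510 ≥ 1303 is true
  recommendation letters ≥ 5: 1 ≥ 5 is false
  ACT score < 17: 26 < 17 is false
  ACT score ≥ 15: 26 ≥ 15 is true
  NOT disciplinary record: yes → false
Combine:
[1.1.1.1.1.2] true → true = true
[1.1.1.1.1] false AND true = false
[1.1.1.1] NOT false = true
[1.1.1.2.1] false OR true = true
[1.1.1.2.2] true OR false = true
[1.1.1.2] true OR true = true
[1.1.1] true OR true = true
[1.1.2.1] false → true (antecedent false ⇒ implication holds) = true
[1.1.2.2.1] true AND true = true
[1.1.2.2] NOT true = false
[1.1.2.3] true AND false AND false = false
[1.1.2] true OR false OR false = true
[1.1] exactly-one(true, true) = false
[1] NOT false = true
[2] exactly-one(true, false, true) = false
[root] true AND false = false
Overall: false → rejected

Rejected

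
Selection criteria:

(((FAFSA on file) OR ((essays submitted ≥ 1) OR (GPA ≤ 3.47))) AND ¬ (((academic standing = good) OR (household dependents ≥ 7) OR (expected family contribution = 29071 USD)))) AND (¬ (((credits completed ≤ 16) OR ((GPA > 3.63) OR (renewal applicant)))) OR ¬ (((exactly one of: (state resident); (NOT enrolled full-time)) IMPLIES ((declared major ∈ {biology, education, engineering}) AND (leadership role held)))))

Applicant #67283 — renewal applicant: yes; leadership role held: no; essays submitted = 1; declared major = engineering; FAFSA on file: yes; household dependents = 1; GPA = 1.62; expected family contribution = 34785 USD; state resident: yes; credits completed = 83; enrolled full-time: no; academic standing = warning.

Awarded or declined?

Declined

Atomic conditions:
  FAFSA on file: yes → true
  essays submitted ≥ 1: 1 ≥ 1 is true
  GPA ≤ 3.47: 1.62 ≤ 3.47 is true
  academic standing = good: warning == good is false
  household dependents ≥ 7: 1 ≥ 7 is false
  expected family contribution = 29071 USD: 34785 == 29071 is false
  credits completed ≤ 16: 83 ≤ 16 is false
  GPA > 3.63: 1.62 > 3.63 is false
  renewal applicant: yes → true
  state resident: yes → true
  NOT enrolled full-time: no → true
  declared major ∈ {biology, education, engineering}: engineering is in the set → true
  leadership role held: no → false
Combine:
[1.1.2] true OR true = true
[1.1] true OR true = true
[1.2.1] false OR false OR false = false
[1.2] NOT false = true
[1] true AND true = true
[2.1.1.2] false OR true = true
[2.1.1] false OR true = true
[2.1] NOT true = false
[2.2.1.1] exactly-one(true, true) = false
[2.2.1.2] true AND false = false
[2.2.1] false → false (antecedent false ⇒ implication holds) = true
[2.2] NOT true = false
[2] false OR false = false
[root] true AND false = false
Overall: false → declined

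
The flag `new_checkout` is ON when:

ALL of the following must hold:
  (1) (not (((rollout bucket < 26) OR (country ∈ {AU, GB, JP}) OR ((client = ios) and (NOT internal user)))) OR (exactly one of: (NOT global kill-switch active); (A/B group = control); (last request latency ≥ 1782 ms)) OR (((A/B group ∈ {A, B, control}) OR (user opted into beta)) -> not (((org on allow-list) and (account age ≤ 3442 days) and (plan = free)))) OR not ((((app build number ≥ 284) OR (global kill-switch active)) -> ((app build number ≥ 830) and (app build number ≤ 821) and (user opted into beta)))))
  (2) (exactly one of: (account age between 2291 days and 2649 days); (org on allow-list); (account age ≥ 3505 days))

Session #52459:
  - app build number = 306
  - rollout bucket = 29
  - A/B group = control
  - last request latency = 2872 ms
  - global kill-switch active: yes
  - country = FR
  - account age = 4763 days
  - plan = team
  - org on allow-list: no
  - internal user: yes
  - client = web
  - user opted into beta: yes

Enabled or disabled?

Atomic conditions:
  rollout bucket < 26: 29 < 26 is false
  country ∈ {AU, GB, JP}: FR is not in the set → false
  client = ios: web == ios is false
  NOT internal user: yes → false
  NOT global kill-switch active: yes → false
  A/B group = control: control == control is true
  last request latency ≥ 1782 ms: 2872 ≥ 1782 is true
  A/B group ∈ {A, B, control}: control is in the set → true
  user opted into beta: yes → true
  org on allow-list: no → false
  account age ≤ 3442 days: 4763 ≤ 3442 is false
  plan = free: team == free is false
  app build number ≥ 284: 306 ≥ 284 is true
  global kill-switch active: yes → true
  app build number ≥ 830: 306 ≥ 830 is false
  app build number ≤ 821: 306 ≤ 821 is true
  account age between 2291 days and 2649 days: 4763 in [2291, 2649] is false
  account age ≥ 3505 days: 4763 ≥ 3505 is true
Combine:
[1.1.1.3] false AND false = false
[1.1.1] false OR false OR false = false
[1.1] NOT false = true
[1.2] exactly-one(false, true, true) = false
[1.3.1] true OR true = true
[1.3.2.1] false AND false AND false = false
[1.3.2] NOT false = true
[1.3] true → true = true
[1.4.1.1] true OR true = true
[1.4.1.2] false AND true AND true = false
[1.4.1] true → false = false
[1.4] NOT false = true
[1] true OR false OR true OR true = true
[2] exactly-one(false, false, true) = true
[root] true AND true = true
Overall: true → enabled

Enabled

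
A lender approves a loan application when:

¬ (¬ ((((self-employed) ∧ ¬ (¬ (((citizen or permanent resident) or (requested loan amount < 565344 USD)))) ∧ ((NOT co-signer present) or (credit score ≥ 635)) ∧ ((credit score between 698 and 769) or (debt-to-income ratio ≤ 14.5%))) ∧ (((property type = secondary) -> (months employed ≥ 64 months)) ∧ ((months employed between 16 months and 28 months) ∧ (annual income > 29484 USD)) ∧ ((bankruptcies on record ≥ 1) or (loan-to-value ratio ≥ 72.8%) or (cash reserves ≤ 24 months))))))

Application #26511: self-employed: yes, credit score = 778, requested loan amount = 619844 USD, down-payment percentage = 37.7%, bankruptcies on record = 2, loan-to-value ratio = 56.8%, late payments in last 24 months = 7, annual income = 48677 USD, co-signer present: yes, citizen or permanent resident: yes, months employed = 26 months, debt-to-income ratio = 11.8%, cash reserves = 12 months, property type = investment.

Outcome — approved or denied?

Approved

Atomic conditions:
  self-employed: yes → true
  citizen or permanent resident: yes → true
  requested loan amount < 565344 USD: 619844 < 565344 is false
  NOT co-signer present: yes → false
  credit score ≥ 635: 778 ≥ 635 is true
  credit score between 698 and 769: 778 in [698, 769] is false
  debt-to-income ratio ≤ 14.5%: 11.8 ≤ 14.5 is true
  property type = secondary: investment == secondary is false
  months employed ≥ 64 months: 26 ≥ 64 is false
  months employed between 16 months and 28 months: 26 in [16, 28] is true
  annual income > 29484 USD: 48677 > 29484 is true
  bankruptcies on record ≥ 1: 2 ≥ 1 is true
  loan-to-value ratio ≥ 72.8%: 56.8 ≥ 72.8 is false
  cash reserves ≤ 24 months: 12 ≤ 24 is true
Combine:
[1.1.1.2.1.1] true OR false = true
[1.1.1.2.1] NOT true = false
[1.1.1.2] NOT false = true
[1.1.1.3] false OR true = true
[1.1.1.4] false OR true = true
[1.1.1] true AND true AND true AND true = true
[1.1.2.1] false → false (antecedent false ⇒ implication holds) = true
[1.1.2.2] true AND true = true
[1.1.2.3] true OR false OR true = true
[1.1.2] true AND true AND true = true
[1.1] true AND true = true
[1] NOT true = false
[root] NOT false = true
Overall: true → approved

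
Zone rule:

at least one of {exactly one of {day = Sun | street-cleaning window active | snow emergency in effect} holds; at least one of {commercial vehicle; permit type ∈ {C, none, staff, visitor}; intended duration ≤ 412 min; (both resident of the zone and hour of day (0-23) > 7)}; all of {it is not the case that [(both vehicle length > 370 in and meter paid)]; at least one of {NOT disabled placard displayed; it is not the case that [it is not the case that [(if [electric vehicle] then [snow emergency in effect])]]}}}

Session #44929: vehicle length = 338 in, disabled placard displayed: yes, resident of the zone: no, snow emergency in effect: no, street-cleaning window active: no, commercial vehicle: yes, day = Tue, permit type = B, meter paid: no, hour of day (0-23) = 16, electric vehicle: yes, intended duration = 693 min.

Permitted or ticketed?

Permitted

Atomic conditions:
  day = Sun: Tue == Sun is false
  street-cleaning window active: no → false
  snow emergency in effect: no → false
  commercial vehicle: yes → true
  permit type ∈ {C, none, staff, visitor}: B is not in the set → false
  intended duration ≤ 412 min: 693 ≤ 412 is false
  resident of the zone: no → false
  hour of day (0-23) > 7: 16 > 7 is true
  vehicle length > 370 in: 338 > 370 is false
  meter paid: no → false
  NOT disabled placard displayed: yes → false
  electric vehicle: yes → true
Combine:
[1] exactly-one(false, false, false) = false
[2.4] false AND true = false
[2] true OR false OR false OR false = true
[3.1.1] false AND false = false
[3.1] NOT false = true
[3.2.2.1.1] true → false = false
[3.2.2.1] NOT false = true
[3.2.2] NOT true = false
[3.2] false OR false = false
[3] true AND false = false
[root] false OR true OR false = true
Overall: true → permitted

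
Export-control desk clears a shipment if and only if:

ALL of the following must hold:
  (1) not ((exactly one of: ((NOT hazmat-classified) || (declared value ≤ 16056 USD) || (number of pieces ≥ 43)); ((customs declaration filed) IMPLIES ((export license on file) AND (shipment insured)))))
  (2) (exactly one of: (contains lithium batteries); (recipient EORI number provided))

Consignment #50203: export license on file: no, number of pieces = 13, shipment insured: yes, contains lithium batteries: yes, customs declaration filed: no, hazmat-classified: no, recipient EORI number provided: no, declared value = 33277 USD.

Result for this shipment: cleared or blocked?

Cleared

Atomic conditions:
  NOT hazmat-classified: no → true
  declared value ≤ 16056 USD: 33277 ≤ 16056 is false
  number of pieces ≥ 43: 13 ≥ 43 is false
  customs declaration filed: no → false
  export license on file: no → false
  shipment insured: yes → true
  contains lithium batteries: yes → true
  recipient EORI number provided: no → false
Combine:
[1.1.1] true OR false OR false = true
[1.1.2.2] false AND true = false
[1.1.2] false → false (antecedent false ⇒ implication holds) = true
[1.1] exactly-one(true, true) = false
[1] NOT false = true
[2] exactly-one(true, false) = true
[root] true AND true = true
Overall: true → cleared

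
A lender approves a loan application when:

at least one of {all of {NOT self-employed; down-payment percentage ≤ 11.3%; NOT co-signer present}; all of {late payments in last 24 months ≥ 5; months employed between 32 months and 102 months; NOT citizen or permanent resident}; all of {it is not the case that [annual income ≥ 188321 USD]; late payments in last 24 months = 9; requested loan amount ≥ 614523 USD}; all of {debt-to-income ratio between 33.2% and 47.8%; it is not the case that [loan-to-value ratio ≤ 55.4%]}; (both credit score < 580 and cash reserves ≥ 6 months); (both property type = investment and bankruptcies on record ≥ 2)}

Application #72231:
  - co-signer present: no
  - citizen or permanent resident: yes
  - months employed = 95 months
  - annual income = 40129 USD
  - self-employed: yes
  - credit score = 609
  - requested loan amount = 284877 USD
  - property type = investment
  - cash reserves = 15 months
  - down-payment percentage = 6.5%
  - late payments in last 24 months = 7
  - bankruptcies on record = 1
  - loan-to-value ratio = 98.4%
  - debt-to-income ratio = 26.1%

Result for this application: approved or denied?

Atomic conditions:
  NOT self-employed: yes → false
  down-payment percentage ≤ 11.3%: 6.5 ≤ 11.3 is true
  NOT co-signer present: no → true
  late payments in last 24 months ≥ 5: 7 ≥ 5 is true
  months employed between 32 months and 102 months: 95 in [32, 102] is true
  NOT citizen or permanent resident: yes → false
  annual income ≥ 188321 USD: 40129 ≥ 188321 is false
  late payments in last 24 months = 9: 7 == 9 is false
  requested loan amount ≥ 614523 USD: 284877 ≥ 614523 is false
  debt-to-income ratio between 33.2% and 47.8%: 26.1 in [33.2, 47.8] is false
  loan-to-value ratio ≤ 55.4%: 98.4 ≤ 55.4 is false
  credit score < 580: 609 < 580 is false
  cash reserves ≥ 6 months: 15 ≥ 6 is true
  property type = investment: investment == investment is true
  bankruptcies on record ≥ 2: 1 ≥ 2 is false
Combine:
[1] false AND true AND true = false
[2] true AND true AND false = false
[3.1] NOT false = true
[3] true AND false AND false = false
[4.2] NOT false = true
[4] false AND true = false
[5] false AND true = false
[6] true AND false = false
[root] false OR false OR false OR false OR false OR false = false
Overall: false → denied

Denied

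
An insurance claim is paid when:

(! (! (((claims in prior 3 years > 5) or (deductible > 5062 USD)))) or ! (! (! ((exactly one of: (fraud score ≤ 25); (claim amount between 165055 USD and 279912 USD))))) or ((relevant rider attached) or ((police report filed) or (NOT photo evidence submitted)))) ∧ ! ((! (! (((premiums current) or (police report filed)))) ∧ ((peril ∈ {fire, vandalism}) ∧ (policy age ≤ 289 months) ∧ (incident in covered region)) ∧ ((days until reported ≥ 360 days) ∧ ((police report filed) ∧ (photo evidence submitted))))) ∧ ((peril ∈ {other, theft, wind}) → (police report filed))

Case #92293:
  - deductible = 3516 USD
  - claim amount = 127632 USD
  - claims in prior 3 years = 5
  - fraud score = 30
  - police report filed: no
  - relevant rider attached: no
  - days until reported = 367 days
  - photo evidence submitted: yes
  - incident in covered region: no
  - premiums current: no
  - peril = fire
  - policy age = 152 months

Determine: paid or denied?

Atomic conditions:
  claims in prior 3 years > 5: 5 > 5 is false
  deductible > 5062 USD: 3516 > 5062 is false
  fraud score ≤ 25: 30 ≤ 25 is false
  claim amount between 165055 USD and 279912 USD: 127632 in [165055, 279912] is false
  relevant rider attached: no → false
  police report filed: no → false
  NOT photo evidence submitted: yes → false
  premiums current: no → false
  peril ∈ {fire, vandalism}: fire is in the set → true
  policy age ≤ 289 months: 152 ≤ 289 is true
  incident in covered region: no → false
  days until reported ≥ 360 days: 367 ≥ 360 is true
  photo evidence submitted: yes → true
  peril ∈ {other, theft, wind}: fire is not in the set → false
Combine:
[1.1.1.1] false OR false = false
[1.1.1] NOT false = true
[1.1] NOT true = false
[1.2.1.1.1] exactly-one(false, false) = false
[1.2.1.1] NOT false = true
[1.2.1] NOT true = false
[1.2] NOT false = true
[1.3.2] false OR false = false
[1.3] false OR false = false
[1] false OR true OR false = true
[2.1.1.1.1] false OR false = false
[2.1.1.1] NOT false = true
[2.1.1] NOT true = false
[2.1.2] true AND true AND false = false
[2.1.3.2] false AND true = false
[2.1.3] true AND false = false
[2.1] false AND false AND false = false
[2] NOT false = true
[3] false → false (antecedent false ⇒ implication holds) = true
[root] true AND true AND true = true
Overall: true → paid

Paid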